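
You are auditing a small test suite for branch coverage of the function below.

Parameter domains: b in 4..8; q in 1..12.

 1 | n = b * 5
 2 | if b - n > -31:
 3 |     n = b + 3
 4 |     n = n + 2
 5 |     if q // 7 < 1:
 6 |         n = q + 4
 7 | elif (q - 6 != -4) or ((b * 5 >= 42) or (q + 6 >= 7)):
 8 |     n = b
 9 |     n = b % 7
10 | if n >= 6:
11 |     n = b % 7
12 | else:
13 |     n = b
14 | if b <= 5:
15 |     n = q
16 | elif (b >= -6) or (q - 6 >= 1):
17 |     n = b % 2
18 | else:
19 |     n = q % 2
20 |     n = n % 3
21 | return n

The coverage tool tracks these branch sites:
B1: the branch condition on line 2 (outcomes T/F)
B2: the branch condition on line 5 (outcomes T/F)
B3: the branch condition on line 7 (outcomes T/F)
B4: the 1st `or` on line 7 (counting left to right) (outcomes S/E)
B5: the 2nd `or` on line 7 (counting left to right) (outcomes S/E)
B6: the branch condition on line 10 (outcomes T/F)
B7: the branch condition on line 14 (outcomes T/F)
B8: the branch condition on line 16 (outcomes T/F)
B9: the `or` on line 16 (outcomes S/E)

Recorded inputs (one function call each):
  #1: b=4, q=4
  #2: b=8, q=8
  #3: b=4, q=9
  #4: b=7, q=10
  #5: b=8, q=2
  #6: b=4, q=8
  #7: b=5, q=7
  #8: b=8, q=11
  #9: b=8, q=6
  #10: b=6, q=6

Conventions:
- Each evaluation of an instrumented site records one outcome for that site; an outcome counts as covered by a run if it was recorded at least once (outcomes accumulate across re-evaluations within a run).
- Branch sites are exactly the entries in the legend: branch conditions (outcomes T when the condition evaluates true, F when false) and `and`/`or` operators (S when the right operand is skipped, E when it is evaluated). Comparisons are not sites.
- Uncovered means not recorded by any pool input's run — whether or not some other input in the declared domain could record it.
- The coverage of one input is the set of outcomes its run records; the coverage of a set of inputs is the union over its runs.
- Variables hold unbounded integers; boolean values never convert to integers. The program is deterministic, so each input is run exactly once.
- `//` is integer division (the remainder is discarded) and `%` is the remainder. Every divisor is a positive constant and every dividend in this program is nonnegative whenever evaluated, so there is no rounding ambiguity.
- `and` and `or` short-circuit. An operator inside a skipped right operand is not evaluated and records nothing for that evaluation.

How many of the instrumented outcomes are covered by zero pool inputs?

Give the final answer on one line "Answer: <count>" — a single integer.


run #1 (b=4, q=4) runs B1->T, B2->T, B6->T, B7->T; records B1=T, B2=T, B6=T, B7=T
run #2 (b=8, q=8) runs B1->F, B4->S, B3->T, B6->F, B7->F, B9->S, B8->T; records B1=F, B3=T, B4=S, B6=F, B7=F, B8=T, B9=S
run #3 (b=4, q=9) runs B1->T, B2->F, B6->T, B7->T; records B1=T, B2=F, B6=T, B7=T
run #4 (b=7, q=10) runs B1->T, B2->F, B6->T, B7->F, B9->S, B8->T; records B1=T, B2=F, B6=T, B7=F, B8=T, B9=S
run #5 (b=8, q=2) runs B1->F, B4->E, B5->E, B3->T, B6->F, B7->F, B9->S, B8->T; records B1=F, B3=T, B4=E, B5=E, B6=F, B7=F, B8=T, B9=S
run #6 (b=4, q=8) runs B1->T, B2->F, B6->T, B7->T; records B1=T, B2=F, B6=T, B7=T
run #7 (b=5, q=7) runs B1->T, B2->F, B6->T, B7->T; records B1=T, B2=F, B6=T, B7=T
run #8 (b=8, q=11) runs B1->F, B4->S, B3->T, B6->F, B7->F, B9->S, B8->T; records B1=F, B3=T, B4=S, B6=F, B7=F, B8=T, B9=S
run #9 (b=8, q=6) runs B1->F, B4->S, B3->T, B6->F, B7->F, B9->S, B8->T; records B1=F, B3=T, B4=S, B6=F, B7=F, B8=T, B9=S
run #10 (b=6, q=6) runs B1->T, B2->T, B6->T, B7->F, B9->S, B8->T; records B1=T, B2=T, B6=T, B7=F, B8=T, B9=S
union over the pool: B1=T, B1=F, B2=T, B2=F, B3=T, B4=S, B4=E, B5=E, B6=T, B6=F, B7=T, B7=F, B8=T, B9=S
uncovered (4 of 18): B3=F, B5=S, B8=F, B9=E
Answer: 4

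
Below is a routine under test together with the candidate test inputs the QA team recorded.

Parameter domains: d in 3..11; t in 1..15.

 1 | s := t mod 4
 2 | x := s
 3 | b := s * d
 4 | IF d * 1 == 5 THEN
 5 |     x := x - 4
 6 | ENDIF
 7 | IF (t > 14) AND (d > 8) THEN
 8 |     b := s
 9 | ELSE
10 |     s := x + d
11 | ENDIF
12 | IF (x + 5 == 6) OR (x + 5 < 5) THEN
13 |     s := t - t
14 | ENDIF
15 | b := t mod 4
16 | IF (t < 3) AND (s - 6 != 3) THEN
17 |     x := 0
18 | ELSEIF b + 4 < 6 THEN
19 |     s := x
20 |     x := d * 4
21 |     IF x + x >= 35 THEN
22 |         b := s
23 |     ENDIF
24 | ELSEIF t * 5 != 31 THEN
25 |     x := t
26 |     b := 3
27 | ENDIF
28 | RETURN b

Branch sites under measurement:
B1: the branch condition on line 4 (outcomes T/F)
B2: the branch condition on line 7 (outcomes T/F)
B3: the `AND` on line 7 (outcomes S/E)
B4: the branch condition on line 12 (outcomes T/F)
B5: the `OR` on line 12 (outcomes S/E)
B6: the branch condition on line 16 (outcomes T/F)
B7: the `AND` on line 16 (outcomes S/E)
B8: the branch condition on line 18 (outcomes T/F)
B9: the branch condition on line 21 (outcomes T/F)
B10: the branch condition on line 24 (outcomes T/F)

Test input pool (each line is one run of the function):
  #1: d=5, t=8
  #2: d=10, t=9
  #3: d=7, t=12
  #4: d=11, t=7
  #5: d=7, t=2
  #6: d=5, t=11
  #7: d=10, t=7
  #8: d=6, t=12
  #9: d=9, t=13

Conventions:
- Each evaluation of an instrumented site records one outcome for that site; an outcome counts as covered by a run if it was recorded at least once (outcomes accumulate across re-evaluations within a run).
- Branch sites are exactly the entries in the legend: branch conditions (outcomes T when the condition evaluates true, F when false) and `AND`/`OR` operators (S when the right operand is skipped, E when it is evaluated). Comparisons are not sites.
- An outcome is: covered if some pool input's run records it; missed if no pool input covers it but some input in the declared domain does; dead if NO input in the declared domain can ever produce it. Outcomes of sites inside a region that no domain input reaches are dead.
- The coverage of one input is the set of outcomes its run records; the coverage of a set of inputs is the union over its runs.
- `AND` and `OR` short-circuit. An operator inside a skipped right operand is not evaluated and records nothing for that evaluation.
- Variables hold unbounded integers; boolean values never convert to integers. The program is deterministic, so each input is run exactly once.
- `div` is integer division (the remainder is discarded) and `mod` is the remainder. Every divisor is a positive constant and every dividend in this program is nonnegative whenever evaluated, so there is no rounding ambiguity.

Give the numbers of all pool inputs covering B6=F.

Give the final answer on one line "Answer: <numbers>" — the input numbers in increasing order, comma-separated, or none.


input #1 (d=5, t=8): covers B6=F
input #2 (d=10, t=9): covers B6=F
input #3 (d=7, t=12): covers B6=F
input #4 (d=11, t=7): covers B6=F
input #5 (d=7, t=2): covers B6=F
input #6 (d=5, t=11): covers B6=F
input #7 (d=10, t=7): covers B6=F
input #8 (d=6, t=12): covers B6=F
input #9 (d=9, t=13): covers B6=F
Answer: 1, 2, 3, 4, 5, 6, 7, 8, 9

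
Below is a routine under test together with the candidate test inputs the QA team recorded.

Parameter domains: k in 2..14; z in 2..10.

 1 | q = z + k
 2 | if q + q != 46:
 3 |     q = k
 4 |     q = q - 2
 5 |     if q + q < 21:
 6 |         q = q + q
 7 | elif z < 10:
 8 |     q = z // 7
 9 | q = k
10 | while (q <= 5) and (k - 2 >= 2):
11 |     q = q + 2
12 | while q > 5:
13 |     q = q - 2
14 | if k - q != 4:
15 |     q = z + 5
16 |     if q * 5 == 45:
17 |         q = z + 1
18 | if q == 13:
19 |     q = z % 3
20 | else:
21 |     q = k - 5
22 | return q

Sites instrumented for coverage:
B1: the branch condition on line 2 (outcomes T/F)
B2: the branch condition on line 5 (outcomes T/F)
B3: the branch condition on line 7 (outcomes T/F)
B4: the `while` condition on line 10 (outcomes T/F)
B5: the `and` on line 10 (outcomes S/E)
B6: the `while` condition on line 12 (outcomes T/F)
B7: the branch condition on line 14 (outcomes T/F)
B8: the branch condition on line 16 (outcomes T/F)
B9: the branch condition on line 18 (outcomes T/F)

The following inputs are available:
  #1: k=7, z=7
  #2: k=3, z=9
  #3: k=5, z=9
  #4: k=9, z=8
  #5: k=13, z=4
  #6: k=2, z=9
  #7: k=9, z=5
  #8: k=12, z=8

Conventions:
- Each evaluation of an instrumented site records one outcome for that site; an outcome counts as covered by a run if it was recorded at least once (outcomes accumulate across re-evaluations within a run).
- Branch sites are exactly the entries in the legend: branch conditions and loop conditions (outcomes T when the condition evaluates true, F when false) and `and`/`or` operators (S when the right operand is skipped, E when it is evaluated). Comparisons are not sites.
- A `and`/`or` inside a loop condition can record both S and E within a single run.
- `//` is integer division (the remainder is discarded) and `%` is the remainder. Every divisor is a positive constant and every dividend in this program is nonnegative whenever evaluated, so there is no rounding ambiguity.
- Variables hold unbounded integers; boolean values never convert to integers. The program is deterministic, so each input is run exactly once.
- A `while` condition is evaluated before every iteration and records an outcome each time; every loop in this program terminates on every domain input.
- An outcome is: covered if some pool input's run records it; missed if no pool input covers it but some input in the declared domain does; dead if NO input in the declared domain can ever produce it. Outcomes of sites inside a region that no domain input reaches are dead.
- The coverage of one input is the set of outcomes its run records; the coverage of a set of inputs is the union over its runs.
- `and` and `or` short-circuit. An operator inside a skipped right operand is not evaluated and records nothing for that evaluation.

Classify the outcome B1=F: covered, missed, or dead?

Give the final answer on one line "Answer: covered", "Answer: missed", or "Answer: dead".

no pool input records B1=F
but domain input (k=13, z=10) does record it -> reachable, so missed

Answer: missed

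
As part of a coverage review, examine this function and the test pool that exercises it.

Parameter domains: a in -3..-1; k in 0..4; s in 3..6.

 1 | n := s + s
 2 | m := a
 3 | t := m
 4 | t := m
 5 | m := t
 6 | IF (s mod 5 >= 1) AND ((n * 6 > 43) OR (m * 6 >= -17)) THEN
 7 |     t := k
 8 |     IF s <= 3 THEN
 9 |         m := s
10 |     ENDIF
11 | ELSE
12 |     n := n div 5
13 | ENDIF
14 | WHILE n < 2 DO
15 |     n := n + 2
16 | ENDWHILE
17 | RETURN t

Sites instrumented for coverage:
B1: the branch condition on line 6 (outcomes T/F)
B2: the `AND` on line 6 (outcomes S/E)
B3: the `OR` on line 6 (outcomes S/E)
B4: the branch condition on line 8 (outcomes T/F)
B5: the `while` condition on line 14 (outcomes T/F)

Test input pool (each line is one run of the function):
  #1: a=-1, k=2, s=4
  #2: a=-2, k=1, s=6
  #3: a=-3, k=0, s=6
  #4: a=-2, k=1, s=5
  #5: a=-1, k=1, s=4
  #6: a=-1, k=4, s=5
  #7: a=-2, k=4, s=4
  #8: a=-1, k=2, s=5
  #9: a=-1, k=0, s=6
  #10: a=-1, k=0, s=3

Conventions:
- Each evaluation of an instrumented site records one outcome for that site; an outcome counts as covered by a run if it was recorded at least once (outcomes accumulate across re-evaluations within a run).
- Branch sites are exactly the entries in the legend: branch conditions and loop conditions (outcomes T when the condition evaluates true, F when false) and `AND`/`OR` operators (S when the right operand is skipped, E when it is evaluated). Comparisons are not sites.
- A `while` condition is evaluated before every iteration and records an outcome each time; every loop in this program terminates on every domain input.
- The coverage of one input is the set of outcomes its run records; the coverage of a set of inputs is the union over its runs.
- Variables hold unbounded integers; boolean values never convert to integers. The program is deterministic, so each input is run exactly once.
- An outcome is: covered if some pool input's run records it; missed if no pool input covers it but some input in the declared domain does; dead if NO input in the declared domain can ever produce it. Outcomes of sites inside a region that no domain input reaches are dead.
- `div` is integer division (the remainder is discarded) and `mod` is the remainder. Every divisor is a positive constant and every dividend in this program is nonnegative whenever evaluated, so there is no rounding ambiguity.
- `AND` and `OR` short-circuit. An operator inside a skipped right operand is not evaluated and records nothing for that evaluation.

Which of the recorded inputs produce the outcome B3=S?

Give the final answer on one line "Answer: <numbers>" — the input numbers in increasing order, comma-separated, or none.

input #1 (a=-1, k=2, s=4): covers B3=S
input #2 (a=-2, k=1, s=6): covers B3=S
input #3 (a=-3, k=0, s=6): covers B3=S
input #4 (a=-2, k=1, s=5): misses B3=S
input #5 (a=-1, k=1, s=4): covers B3=S
input #6 (a=-1, k=4, s=5): misses B3=S
input #7 (a=-2, k=4, s=4): covers B3=S
input #8 (a=-1, k=2, s=5): misses B3=S
input #9 (a=-1, k=0, s=6): covers B3=S
input #10 (a=-1, k=0, s=3): misses B3=S

Answer: 1, 2, 3, 5, 7, 9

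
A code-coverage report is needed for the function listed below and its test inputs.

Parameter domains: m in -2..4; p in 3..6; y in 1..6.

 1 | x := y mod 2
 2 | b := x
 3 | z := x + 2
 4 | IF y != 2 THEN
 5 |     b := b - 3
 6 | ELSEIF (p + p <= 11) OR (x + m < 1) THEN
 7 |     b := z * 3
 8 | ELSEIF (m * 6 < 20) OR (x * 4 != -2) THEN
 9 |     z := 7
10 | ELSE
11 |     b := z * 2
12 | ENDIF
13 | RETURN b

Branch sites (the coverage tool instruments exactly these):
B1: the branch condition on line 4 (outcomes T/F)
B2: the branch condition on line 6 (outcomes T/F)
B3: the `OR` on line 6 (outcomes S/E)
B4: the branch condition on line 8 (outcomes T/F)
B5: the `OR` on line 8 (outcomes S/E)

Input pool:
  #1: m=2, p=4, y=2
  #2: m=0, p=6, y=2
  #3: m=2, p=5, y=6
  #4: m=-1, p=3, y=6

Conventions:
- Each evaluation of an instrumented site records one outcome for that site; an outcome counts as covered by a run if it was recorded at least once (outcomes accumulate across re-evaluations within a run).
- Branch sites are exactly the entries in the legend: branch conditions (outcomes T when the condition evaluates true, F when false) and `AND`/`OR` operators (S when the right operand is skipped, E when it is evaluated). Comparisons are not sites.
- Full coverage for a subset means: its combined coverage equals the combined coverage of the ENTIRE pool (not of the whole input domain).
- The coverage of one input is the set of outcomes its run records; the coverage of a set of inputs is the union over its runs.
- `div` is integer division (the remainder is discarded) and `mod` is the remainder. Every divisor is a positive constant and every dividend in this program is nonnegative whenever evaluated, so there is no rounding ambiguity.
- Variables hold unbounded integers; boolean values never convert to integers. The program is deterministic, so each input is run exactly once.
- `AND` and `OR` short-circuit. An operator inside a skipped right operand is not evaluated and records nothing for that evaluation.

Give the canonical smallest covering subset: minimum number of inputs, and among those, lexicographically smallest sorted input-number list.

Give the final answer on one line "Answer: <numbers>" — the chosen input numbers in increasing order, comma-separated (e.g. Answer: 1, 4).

run #1 (m=2, p=4, y=2) runs B1->F, B3->S, B2->T; records B1=F, B2=T, B3=S
run #2 (m=0, p=6, y=2) runs B1->F, B3->E, B2->T; records B1=F, B2=T, B3=E
run #3 (m=2, p=5, y=6) runs B1->T; records B1=T
run #4 (m=-1, p=3, y=6) runs B1->T; records B1=T
together the pool reaches 5 outcomes: B1=T, B1=F, B2=T, B3=S, B3=E
size 1 is not enough: best union over all size-1 subsets is 3/5
size 2 is not enough: best union over all size-2 subsets is 4/5
at size 3, {1, 2, 3} reaches all 5 outcomes; every lexicographically earlier size-3 subset fails

Answer: 1, 2, 3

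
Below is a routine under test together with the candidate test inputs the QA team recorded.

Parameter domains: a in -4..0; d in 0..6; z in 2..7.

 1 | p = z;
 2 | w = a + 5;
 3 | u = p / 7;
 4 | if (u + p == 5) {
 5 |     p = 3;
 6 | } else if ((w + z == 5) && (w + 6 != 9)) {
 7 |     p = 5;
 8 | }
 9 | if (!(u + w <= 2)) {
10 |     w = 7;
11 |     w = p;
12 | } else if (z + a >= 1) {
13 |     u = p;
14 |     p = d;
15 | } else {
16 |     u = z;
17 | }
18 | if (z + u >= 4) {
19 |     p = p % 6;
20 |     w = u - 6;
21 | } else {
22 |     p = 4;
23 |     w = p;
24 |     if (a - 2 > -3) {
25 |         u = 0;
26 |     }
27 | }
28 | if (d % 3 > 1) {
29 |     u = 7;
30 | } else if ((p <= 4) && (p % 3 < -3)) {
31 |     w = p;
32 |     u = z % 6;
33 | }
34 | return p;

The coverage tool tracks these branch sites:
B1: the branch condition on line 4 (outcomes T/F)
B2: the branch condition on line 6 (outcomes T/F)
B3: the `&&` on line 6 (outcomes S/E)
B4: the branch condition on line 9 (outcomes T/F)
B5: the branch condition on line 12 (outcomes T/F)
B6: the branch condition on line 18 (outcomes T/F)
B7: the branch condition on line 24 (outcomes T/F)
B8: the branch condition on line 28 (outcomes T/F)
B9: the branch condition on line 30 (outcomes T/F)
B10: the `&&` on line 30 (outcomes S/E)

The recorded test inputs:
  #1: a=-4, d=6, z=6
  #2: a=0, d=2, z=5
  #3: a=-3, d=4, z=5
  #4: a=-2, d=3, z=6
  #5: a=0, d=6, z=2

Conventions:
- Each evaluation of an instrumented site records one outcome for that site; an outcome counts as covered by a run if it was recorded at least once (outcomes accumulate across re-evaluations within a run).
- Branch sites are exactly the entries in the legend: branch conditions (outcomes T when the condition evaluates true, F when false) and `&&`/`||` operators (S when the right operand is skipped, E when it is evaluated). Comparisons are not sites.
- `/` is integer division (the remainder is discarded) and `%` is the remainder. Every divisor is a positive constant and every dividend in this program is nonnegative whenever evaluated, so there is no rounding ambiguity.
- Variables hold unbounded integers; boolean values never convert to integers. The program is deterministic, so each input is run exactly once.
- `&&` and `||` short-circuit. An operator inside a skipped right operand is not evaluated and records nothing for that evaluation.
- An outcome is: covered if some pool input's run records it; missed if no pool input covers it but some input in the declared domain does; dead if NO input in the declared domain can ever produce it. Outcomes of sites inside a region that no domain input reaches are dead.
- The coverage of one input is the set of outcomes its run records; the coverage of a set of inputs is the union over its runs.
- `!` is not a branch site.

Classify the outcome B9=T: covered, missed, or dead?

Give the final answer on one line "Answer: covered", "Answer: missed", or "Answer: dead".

no pool input records B9=T
checking all 210 inputs in the declared domain: B9=T is never recorded -> dead

Answer: dead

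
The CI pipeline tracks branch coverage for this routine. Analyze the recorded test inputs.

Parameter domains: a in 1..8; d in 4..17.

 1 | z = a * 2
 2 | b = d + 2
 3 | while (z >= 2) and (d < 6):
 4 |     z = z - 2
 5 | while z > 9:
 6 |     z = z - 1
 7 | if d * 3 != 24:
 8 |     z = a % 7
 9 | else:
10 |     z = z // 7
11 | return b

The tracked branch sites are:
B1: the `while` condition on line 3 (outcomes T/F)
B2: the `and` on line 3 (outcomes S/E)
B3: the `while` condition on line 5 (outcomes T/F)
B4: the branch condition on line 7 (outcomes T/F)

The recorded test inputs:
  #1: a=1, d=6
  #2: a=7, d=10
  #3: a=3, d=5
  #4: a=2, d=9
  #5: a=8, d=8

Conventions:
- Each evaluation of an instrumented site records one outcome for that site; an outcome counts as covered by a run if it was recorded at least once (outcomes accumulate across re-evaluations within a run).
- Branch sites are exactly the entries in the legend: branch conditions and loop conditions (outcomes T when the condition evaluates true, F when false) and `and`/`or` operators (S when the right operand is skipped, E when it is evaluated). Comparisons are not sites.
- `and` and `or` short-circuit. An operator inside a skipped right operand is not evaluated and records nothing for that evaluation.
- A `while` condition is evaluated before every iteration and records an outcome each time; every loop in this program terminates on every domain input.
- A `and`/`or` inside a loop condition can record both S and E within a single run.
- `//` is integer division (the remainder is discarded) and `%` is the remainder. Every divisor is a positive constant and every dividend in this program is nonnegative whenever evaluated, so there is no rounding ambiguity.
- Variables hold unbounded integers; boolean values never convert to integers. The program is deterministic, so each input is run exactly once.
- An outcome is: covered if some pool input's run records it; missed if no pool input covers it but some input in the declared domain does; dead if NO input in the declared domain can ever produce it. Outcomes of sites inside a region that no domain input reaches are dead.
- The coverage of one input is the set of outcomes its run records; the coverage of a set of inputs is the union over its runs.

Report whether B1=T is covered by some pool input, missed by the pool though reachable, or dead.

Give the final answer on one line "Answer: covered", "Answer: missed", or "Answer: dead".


B1=T is recorded by pool input(s) 3 -> covered
Answer: covered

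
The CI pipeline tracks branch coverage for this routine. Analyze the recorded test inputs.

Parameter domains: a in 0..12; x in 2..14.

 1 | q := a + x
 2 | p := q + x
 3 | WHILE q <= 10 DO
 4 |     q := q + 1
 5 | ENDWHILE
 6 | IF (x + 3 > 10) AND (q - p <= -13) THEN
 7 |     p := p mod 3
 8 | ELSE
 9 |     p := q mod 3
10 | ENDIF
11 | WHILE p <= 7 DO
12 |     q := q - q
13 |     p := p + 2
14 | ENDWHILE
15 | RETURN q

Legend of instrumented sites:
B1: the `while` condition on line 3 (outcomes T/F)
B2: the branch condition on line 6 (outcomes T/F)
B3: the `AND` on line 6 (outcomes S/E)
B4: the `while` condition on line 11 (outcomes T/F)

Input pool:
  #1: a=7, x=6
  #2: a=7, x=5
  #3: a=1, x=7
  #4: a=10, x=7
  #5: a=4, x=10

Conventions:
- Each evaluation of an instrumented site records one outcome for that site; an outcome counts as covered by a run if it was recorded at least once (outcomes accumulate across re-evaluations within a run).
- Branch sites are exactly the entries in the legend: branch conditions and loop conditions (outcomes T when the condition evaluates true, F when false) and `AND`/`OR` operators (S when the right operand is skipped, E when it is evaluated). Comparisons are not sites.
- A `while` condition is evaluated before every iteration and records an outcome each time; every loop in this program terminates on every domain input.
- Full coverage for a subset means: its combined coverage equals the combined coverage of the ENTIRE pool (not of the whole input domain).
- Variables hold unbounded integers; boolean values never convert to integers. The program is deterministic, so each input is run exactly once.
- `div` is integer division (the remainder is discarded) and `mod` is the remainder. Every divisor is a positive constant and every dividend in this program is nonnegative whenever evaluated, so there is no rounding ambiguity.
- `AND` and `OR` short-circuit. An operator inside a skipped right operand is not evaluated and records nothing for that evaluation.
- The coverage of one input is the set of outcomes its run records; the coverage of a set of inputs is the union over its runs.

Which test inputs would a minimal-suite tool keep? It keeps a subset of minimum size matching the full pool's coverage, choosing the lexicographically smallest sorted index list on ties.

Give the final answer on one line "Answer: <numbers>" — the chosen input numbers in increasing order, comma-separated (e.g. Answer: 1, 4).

#1 (a=7, x=6) -> B1->F, B3->S, B2->F, B4->T, B4->T, B4->T, B4->T, B4->F; covered: B1=F, B2=F, B3=S, B4=T, B4=F
#2 (a=7, x=5) -> B1->F, B3->S, B2->F, B4->T, B4->T, B4->T, B4->T, B4->F; covered: B1=F, B2=F, B3=S, B4=T, B4=F
#3 (a=1, x=7) -> B1->T, B1->T, B1->T, B1->F, B3->S, B2->F, B4->T, B4->T, B4->T, B4->F; covered: B1=T, B1=F, B2=F, B3=S, B4=T, B4=F
#4 (a=10, x=7) -> B1->F, B3->S, B2->F, B4->T, B4->T, B4->T, B4->F; covered: B1=F, B2=F, B3=S, B4=T, B4=F
#5 (a=4, x=10) -> B1->F, B3->E, B2->F, B4->T, B4->T, B4->T, B4->F; covered: B1=F, B2=F, B3=E, B4=T, B4=F
union over all inputs: B1=T, B1=F, B2=F, B3=S, B3=E, B4=T, B4=F (7 outcomes)
size 1 is not enough: best union over all size-1 subsets is 6/7
size 2: inputs {3, 5} cover all 7 outcomes, and no lexicographically smaller subset of this size does

Answer: 3, 5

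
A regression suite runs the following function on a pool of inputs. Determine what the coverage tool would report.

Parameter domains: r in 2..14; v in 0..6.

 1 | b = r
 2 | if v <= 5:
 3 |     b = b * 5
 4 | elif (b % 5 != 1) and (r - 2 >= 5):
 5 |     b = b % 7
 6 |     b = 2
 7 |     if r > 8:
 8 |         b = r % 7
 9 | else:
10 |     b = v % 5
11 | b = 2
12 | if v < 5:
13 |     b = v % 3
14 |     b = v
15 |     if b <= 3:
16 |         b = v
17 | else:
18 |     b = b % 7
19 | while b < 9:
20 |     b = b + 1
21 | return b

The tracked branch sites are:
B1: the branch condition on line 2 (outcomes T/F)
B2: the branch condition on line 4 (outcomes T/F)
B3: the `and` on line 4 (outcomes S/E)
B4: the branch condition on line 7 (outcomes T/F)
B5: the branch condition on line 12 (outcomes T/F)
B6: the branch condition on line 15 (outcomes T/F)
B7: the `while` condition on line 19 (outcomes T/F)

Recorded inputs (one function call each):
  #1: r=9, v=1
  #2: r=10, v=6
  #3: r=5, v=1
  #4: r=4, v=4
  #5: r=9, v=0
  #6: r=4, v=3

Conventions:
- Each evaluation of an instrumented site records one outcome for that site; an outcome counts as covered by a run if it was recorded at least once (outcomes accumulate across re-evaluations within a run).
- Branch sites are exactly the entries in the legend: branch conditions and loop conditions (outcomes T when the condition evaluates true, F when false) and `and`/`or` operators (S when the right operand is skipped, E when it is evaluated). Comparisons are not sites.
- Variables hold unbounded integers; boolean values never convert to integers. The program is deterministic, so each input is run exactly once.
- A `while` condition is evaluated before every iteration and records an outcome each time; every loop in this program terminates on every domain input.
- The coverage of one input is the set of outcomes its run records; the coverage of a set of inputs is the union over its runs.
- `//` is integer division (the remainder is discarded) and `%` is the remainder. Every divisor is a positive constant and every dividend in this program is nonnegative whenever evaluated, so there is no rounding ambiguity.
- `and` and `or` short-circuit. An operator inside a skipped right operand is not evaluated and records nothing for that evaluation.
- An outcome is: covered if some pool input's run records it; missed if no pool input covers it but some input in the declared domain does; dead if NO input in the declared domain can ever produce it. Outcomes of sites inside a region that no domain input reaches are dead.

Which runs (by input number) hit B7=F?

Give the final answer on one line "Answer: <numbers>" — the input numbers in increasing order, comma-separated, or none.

input #1 (r=9, v=1): produces B7=F
input #2 (r=10, v=6): produces B7=F
input #3 (r=5, v=1): produces B7=F
input #4 (r=4, v=4): produces B7=F
input #5 (r=9, v=0): produces B7=F
input #6 (r=4, v=3): produces B7=F

Answer: 1, 2, 3, 4, 5, 6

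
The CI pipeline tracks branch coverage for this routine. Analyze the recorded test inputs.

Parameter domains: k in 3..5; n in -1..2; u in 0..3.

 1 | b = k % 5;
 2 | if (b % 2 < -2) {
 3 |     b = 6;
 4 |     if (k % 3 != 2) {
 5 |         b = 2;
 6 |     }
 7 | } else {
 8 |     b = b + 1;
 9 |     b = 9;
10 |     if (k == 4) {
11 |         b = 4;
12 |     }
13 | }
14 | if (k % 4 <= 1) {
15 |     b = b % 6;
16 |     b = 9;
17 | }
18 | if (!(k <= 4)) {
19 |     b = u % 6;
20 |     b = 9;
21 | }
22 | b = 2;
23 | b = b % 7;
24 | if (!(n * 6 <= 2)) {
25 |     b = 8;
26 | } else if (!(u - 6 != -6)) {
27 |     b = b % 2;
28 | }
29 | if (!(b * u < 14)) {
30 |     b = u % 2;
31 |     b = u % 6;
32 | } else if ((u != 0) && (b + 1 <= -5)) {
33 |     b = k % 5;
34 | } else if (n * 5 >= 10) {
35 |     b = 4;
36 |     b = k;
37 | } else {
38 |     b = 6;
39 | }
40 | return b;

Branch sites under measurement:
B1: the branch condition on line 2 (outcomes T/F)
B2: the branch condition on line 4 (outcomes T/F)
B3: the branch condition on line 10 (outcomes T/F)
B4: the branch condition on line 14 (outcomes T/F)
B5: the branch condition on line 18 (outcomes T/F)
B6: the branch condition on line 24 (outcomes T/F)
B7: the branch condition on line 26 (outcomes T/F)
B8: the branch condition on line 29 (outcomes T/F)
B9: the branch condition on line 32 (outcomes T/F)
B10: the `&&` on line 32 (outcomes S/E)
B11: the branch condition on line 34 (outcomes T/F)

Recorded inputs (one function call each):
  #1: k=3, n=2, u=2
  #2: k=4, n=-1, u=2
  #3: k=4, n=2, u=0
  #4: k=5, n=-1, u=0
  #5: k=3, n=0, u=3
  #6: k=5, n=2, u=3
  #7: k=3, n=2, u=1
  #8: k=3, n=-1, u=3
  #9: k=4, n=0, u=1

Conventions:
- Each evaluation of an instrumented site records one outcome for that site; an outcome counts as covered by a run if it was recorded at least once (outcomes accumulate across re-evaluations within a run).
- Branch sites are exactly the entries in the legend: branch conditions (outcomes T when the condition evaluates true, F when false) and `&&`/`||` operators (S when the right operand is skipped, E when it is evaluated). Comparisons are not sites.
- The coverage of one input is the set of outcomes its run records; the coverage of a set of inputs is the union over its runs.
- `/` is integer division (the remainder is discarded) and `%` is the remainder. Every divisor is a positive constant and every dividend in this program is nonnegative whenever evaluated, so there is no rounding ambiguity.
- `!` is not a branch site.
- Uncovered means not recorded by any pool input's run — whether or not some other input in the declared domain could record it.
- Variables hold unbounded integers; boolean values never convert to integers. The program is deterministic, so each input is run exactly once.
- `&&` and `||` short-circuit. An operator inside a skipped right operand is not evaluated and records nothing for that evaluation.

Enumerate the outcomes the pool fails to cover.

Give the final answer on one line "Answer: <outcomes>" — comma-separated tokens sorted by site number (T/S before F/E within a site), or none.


test 1 (k=3, n=2, u=2) hits B1=F, B3=F, B4=F, B5=F, B6=T, B8=T
test 2 (k=4, n=-1, u=2) hits B1=F, B3=T, B4=T, B5=F, B6=F, B7=F, B8=F, B9=F, B10=E, B11=F
test 3 (k=4, n=2, u=0) hits B1=F, B3=T, B4=T, B5=F, B6=T, B8=F, B9=F, B10=S, B11=T
test 4 (k=5, n=-1, u=0) hits B1=F, B3=F, B4=T, B5=T, B6=F, B7=T, B8=F, B9=F, B10=S, B11=F
test 5 (k=3, n=0, u=3) hits B1=F, B3=F, B4=F, B5=F, B6=F, B7=F, B8=F, B9=F, B10=E, B11=F
test 6 (k=5, n=2, u=3) hits B1=F, B3=F, B4=T, B5=T, B6=T, B8=T
test 7 (k=3, n=2, u=1) hits B1=F, B3=F, B4=F, B5=F, B6=T, B8=F, B9=F, B10=E, B11=T
test 8 (k=3, n=-1, u=3) hits B1=F, B3=F, B4=F, B5=F, B6=F, B7=F, B8=F, B9=F, B10=E, B11=F
test 9 (k=4, n=0, u=1) hits B1=F, B3=T, B4=T, B5=F, B6=F, B7=F, B8=F, B9=F, B10=E, B11=F
union over the pool: B1=F, B3=T, B3=F, B4=T, B4=F, B5=T, B5=F, B6=T, B6=F, B7=T, B7=F, B8=T, B8=F, B9=F, B10=S, B10=E, B11=T, B11=F
uncovered (4 of 22): B1=T, B2=T, B2=F, B9=T
Answer: B1=T, B2=T, B2=F, B9=T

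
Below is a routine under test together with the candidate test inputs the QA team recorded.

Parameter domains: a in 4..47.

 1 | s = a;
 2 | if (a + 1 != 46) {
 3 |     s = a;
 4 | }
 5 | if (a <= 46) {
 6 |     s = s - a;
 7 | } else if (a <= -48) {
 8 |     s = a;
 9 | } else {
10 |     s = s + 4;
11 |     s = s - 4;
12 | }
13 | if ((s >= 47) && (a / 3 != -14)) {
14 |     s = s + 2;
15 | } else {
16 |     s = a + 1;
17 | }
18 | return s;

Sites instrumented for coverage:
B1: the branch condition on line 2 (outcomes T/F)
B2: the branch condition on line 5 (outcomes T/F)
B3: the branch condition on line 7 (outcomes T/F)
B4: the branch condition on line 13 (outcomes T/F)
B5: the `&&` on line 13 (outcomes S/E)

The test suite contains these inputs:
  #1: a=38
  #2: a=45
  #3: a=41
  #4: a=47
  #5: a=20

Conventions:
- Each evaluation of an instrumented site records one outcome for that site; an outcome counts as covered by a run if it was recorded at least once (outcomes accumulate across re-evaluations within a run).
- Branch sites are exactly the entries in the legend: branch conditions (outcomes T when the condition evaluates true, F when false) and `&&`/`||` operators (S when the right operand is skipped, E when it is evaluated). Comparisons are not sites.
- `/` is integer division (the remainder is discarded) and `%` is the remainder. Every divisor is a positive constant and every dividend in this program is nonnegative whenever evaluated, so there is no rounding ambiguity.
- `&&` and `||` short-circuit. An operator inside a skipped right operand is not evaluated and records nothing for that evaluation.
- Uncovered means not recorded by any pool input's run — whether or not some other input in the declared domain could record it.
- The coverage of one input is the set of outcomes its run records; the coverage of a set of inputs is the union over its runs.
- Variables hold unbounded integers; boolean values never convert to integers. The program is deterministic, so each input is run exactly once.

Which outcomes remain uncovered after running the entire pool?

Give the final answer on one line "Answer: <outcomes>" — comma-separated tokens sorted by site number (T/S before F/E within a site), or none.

run #1 (a=38) records B1=T, B2=T, B4=F, B5=S
run #2 (a=45) records B1=F, B2=T, B4=F, B5=S
run #3 (a=41) records B1=T, B2=T, B4=F, B5=S
run #4 (a=47) records B1=T, B2=F, B3=F, B4=T, B5=E
run #5 (a=20) records B1=T, B2=T, B4=F, B5=S
union over the pool: B1=T, B1=F, B2=T, B2=F, B3=F, B4=T, B4=F, B5=S, B5=E
uncovered (1 of 10): B3=T

Answer: B3=T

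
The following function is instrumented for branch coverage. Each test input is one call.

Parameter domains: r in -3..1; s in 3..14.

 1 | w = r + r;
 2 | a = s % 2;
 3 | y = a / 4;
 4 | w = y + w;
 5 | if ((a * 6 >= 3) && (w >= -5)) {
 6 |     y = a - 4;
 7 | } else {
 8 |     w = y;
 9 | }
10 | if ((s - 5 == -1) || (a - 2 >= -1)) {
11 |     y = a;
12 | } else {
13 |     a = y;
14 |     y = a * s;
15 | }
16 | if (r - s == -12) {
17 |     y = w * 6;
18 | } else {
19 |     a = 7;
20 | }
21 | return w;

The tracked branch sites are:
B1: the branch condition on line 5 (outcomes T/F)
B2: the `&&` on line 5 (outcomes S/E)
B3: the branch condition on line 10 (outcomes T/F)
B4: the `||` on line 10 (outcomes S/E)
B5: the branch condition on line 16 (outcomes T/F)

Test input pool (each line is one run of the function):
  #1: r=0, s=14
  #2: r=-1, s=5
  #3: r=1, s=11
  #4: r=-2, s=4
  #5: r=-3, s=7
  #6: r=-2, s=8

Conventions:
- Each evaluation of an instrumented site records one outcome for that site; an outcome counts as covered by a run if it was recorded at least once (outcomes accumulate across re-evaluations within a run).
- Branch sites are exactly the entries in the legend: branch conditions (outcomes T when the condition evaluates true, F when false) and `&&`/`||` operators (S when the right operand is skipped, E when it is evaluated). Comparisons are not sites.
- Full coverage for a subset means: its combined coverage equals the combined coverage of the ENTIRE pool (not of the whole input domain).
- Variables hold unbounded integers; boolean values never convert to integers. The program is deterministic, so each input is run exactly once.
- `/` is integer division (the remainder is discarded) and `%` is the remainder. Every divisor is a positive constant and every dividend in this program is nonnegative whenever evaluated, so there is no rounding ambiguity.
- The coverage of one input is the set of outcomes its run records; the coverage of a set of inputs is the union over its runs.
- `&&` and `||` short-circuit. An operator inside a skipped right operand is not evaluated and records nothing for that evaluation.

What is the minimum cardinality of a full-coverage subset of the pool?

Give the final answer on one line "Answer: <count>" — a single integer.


#1 (r=0, s=14) -> covered: B1=F, B2=S, B3=F, B4=E, B5=F
#2 (r=-1, s=5) -> covered: B1=T, B2=E, B3=T, B4=E, B5=F
#3 (r=1, s=11) -> covered: B1=T, B2=E, B3=T, B4=E, B5=F
#4 (r=-2, s=4) -> covered: B1=F, B2=S, B3=T, B4=S, B5=F
#5 (r=-3, s=7) -> covered: B1=F, B2=E, B3=T, B4=E, B5=F
#6 (r=-2, s=8) -> covered: B1=F, B2=S, B3=F, B4=E, B5=F
together the pool reaches 9 outcomes: B1=T, B1=F, B2=S, B2=E, B3=T, B3=F, B4=S, B4=E, B5=F
size 1 is not enough: best union over all size-1 subsets is 5/9
size 2 is not enough: best union over all size-2 subsets is 8/9
inputs {1, 2, 4} (size 3) cover everything; no size-3 subset with a lexicographically smaller index list covers all 9
Answer: 3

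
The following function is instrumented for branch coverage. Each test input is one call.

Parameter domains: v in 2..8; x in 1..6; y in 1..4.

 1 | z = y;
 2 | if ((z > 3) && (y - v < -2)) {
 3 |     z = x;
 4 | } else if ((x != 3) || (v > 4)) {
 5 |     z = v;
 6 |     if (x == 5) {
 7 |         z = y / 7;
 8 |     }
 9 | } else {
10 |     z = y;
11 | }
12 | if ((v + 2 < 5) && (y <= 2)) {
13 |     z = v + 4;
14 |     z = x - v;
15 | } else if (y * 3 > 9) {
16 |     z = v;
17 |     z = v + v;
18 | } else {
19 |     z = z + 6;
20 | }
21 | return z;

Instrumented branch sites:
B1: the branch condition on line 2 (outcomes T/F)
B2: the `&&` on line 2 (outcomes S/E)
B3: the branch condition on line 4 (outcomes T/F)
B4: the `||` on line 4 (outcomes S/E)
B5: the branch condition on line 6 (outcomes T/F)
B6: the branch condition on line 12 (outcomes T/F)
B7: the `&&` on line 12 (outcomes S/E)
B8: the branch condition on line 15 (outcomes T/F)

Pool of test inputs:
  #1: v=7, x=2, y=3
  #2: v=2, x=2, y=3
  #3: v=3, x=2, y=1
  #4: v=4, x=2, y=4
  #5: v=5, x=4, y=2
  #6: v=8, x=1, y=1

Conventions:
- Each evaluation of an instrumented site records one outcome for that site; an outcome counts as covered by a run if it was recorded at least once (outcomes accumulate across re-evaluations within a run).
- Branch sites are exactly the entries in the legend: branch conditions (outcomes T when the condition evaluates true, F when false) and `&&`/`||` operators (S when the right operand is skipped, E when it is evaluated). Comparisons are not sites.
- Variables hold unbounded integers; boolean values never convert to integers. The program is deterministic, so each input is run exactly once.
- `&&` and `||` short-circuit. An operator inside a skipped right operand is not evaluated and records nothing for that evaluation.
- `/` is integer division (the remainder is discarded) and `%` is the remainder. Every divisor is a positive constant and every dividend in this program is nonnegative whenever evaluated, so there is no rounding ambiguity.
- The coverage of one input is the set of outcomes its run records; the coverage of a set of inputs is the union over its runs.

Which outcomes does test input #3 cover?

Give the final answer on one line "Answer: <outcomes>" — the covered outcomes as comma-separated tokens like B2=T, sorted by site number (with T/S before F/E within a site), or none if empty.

Event log for input #3 (v=3, x=2, y=1):
  B2->S, B1->F, B4->S, B3->T, B5->F, B7->S, B6->F, B8->F
distinct outcomes covered: B1=F, B2=S, B3=T, B4=S, B5=F, B6=F, B7=S, B8=F

Answer: B1=F, B2=S, B3=T, B4=S, B5=F, B6=F, B7=S, B8=F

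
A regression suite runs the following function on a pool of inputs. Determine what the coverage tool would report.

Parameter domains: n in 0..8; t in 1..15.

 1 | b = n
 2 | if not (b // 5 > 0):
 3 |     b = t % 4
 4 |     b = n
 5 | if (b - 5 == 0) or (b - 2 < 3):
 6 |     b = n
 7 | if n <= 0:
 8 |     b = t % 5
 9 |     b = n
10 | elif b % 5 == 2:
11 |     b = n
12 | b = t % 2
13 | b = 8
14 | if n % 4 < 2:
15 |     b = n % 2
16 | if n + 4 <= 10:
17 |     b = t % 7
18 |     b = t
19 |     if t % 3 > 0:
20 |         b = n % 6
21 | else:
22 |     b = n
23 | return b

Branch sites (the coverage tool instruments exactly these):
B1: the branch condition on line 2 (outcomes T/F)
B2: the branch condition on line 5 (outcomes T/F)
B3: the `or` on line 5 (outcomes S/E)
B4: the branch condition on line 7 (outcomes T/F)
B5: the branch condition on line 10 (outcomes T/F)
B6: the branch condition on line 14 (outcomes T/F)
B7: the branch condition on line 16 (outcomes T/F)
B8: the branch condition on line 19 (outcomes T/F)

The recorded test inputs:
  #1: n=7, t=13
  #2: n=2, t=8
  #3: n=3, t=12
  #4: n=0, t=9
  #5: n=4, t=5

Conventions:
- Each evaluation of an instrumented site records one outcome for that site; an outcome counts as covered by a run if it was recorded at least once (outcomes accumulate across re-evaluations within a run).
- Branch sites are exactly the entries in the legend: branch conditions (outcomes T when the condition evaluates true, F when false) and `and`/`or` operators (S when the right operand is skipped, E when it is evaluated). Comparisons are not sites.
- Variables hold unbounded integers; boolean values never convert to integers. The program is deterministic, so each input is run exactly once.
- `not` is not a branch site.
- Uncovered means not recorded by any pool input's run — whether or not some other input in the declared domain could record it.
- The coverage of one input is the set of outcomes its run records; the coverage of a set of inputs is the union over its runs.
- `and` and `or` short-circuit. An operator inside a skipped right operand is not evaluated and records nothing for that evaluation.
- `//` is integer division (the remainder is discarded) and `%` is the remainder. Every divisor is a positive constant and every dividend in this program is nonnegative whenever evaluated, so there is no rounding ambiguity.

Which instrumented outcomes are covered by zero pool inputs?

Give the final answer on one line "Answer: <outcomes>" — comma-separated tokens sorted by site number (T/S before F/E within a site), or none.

test 1 (n=7, t=13) hits B1=F, B2=F, B3=E, B4=F, B5=T, B6=F, B7=F
test 2 (n=2, t=8) hits B1=T, B2=T, B3=E, B4=F, B5=T, B6=F, B7=T, B8=T
test 3 (n=3, t=12) hits B1=T, B2=T, B3=E, B4=F, B5=F, B6=F, B7=T, B8=F
test 4 (n=0, t=9) hits B1=T, B2=T, B3=E, B4=T, B6=T, B7=T, B8=F
test 5 (n=4, t=5) hits B1=T, B2=T, B3=E, B4=F, B5=F, B6=T, B7=T, B8=T
union over the pool: B1=T, B1=F, B2=T, B2=F, B3=E, B4=T, B4=F, B5=T, B5=F, B6=T, B6=F, B7=T, B7=F, B8=T, B8=F
uncovered (1 of 16): B3=S

Answer: B3=S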